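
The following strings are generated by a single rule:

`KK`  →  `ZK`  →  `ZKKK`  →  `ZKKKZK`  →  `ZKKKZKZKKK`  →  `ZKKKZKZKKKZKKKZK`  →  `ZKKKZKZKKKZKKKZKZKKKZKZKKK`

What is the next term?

From term 3 onward, concatenate the last term with the second-to-last: ZK·KK = ZKKK, ZKKK·ZK = ZKKKZK, …
The next term joins ZKKKZKZKKKZKKKZKZKKKZKZKKK and ZKKKZKZKKKZKKKZK.

ZKKKZKZKKKZKKKZKZKKKZKZKKKZKKKZKZKKKZKKKZK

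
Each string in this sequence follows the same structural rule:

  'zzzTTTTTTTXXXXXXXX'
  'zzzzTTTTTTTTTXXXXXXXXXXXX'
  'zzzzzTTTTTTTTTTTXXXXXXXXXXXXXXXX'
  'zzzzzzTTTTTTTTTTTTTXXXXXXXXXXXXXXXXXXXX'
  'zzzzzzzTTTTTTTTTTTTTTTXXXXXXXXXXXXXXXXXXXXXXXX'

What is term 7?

zzzzzzzzzTTTTTTTTTTTTTTTTTTTXXXXXXXXXXXXXXXXXXXXXXXXXXXXXXXX

Each string has the form z^{n+1} T^{2n+3} X^{4n}, where the shown terms are n = 2, 3, 4, 5, 6.
At n = 8 the blocks have lengths 9, 19, 32.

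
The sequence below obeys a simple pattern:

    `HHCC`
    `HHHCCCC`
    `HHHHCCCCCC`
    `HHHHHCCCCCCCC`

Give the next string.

HHHHHHCCCCCCCCCC

Each string has the form H^{n+1} C^{2n} (n = 1, 2, …).
For the next term, n = 5, so the run lengths are 6, 10.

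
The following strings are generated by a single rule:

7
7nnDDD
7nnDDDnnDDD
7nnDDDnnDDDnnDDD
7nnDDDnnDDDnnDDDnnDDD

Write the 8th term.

7nnDDDnnDDDnnDDDnnDDDnnDDDnnDDDnnDDD

The strings grow by a fixed suffix nnDDD each time.
From 7nnDDDnnDDDnnDDDnnDDD, 3 further steps: 7nnDDDnnDDDnnDDDnnDDD → 7nnDDDnnDDDnnDDDnnDDDnnDDD → 7nnDDDnnDDDnnDDDnnDDDnnDDDnnDDD → (answer).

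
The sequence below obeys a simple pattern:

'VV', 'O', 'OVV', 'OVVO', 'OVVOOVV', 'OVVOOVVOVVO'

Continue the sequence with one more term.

OVVOOVVOVVOOVVOOVV

Each term (from the third on) is the previous term followed by the one before it: term 3 = O·VV = OVV.
Continuing: OVVOOVVOVVO · OVVOOVV gives term 7.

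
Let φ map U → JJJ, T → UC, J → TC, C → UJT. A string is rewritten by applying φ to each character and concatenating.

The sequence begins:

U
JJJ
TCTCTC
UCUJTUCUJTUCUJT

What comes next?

JJJUJTJJJTCUCJJJUJTJJJTCUCJJJUJTJJJTCUC

Replace each of the 15 characters of UCUJTUCUJTUCUJT in place — JJJ UJT JJJ TC UC JJJ UJT JJJ TC UC JJJ UJT JJJ TC UC — and concatenate.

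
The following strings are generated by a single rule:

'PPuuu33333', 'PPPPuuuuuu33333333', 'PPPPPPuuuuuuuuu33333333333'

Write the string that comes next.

Reading off run lengths: P runs 2, 4, 6; u runs 3, 6, 9; 3 runs 5, 8, 11 — each is linear in n (n = 1, 2, …).
Setting n = 4 gives 8, 12, 14 characters in each block.

PPPPPPPPuuuuuuuuuuuu33333333333333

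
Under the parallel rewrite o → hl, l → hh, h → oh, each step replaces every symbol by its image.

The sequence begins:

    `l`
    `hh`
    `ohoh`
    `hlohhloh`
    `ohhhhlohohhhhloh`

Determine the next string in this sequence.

hlohohohohhhhlohhlohohohohhhhloh

φ(ohhhhlohohhhhloh) expands symbol-by-symbol to hl oh oh oh oh hh hl oh hl oh oh oh oh hh hl oh; joining the 16 pieces gives the next term.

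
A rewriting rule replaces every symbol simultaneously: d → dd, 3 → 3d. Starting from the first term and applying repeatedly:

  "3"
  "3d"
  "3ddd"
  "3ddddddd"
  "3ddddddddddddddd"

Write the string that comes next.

3ddddddddddddddddddddddddddddddd

Applying the rule to each of the 16 symbols of 3ddddddddddddddd gives the pieces 3d dd dd dd dd dd dd dd dd dd dd dd dd dd dd dd, which concatenate to the answer.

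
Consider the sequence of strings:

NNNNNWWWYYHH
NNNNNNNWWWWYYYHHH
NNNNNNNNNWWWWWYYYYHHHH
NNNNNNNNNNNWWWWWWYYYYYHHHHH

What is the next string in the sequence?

Each string has the form N^{2n+1} W^{n+1} Y^{n} H^{n}, where the shown terms are n = 2, 3, 4, 5.
At n = 6 the blocks have lengths 13, 7, 6, 6.

NNNNNNNNNNNNNWWWWWWWYYYYYYHHHHHH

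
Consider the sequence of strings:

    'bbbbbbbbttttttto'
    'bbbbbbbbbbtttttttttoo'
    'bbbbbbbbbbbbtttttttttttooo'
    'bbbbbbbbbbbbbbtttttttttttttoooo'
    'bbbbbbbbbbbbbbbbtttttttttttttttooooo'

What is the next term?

bbbbbbbbbbbbbbbbbbtttttttttttttttttoooooo

The n-th term is 2n+2 b's then 2n+1 t's then n-2 o's, where the shown terms are n = 3, 4, 5, 6, 7.
Setting n = 8 gives 18, 17, 6 characters in each block.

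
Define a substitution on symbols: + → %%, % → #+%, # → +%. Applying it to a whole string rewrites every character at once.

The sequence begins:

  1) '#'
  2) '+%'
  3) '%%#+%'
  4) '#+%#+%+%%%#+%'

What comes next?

+%%%#+%+%%%#+%%%#+%#+%#+%+%%%#+%

Applying the rule to each of the 13 symbols of #+%#+%+%%%#+% gives the pieces +% %% #+% +% %% #+% %% #+% #+% #+% +% %% #+%, which concatenate to the answer.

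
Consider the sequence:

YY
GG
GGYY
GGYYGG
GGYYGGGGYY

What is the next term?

Each term (from the third on) is the previous term followed by the one before it: term 3 = GG·YY = GGYY.
So term 6 is GGYYGGGGYY·GGYYGG.

GGYYGGGGYYGGYYGG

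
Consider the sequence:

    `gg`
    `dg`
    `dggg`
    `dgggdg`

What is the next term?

Each term (from the third on) is the previous term followed by the one before it: term 3 = dg·gg = dggg.
The next term joins dgggdg and dggg.

dgggdgdggg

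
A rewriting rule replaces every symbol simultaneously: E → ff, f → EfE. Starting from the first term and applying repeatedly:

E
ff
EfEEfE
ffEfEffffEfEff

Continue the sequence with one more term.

φ(ffEfEffffEfEff) expands symbol-by-symbol to EfE EfE ff EfE ff EfE EfE EfE EfE ff EfE ff EfE EfE; joining the 14 pieces gives the next term.

EfEEfEffEfEffEfEEfEEfEEfEffEfEffEfEEfE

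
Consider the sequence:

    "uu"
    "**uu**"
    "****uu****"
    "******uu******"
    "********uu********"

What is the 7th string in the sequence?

************uu************

Each term wraps the previous one in ** on the left and ** on the right.
From ********uu********, 2 further steps: ********uu******** → **********uu********** → (answer).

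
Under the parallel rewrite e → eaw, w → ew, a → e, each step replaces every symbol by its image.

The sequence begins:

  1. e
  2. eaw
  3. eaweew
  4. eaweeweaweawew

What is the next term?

φ(eaweeweaweawew) expands symbol-by-symbol to eaw e ew eaw eaw ew eaw e ew eaw e ew eaw ew; joining the 14 pieces gives the next term.

eaweeweaweaweweaweeweaweeweawew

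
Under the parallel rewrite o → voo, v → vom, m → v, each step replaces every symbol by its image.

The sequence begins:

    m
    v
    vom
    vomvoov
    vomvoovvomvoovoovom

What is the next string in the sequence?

vomvoovvomvoovoovomvomvoovvomvoovoovomvoovoovomvoov

Replace each of the 19 characters of vomvoovvomvoovoovom in place — vom voo v vom voo voo vom vom voo v vom voo voo vom voo voo vom voo v — and concatenate.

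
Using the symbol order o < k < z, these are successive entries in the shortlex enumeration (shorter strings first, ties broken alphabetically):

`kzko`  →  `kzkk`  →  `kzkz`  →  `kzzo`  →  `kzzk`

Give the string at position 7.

zooo

Advancing 2 positions from kzzk through kzzk → kzzz reaches term 7.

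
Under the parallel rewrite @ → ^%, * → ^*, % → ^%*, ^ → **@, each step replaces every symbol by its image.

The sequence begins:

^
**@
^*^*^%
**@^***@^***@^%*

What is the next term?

Rewriting the 16 symbols of **@^***@^***@^%* one by one yields ^* ^* ^% **@ ^* ^* ^* ^% **@ ^* ^* ^* ^% **@ ^%* ^*; concatenated:

^*^*^%**@^*^*^*^%**@^*^*^*^%**@^%*^*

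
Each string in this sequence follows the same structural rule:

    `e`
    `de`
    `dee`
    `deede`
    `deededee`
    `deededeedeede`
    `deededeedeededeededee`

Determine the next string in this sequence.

From term 3 onward, concatenate the last term with the second-to-last: de·e = dee, dee·de = deede, …
So term 8 is deededeedeededeededee·deededeedeede.

deededeedeededeededeedeededeedeede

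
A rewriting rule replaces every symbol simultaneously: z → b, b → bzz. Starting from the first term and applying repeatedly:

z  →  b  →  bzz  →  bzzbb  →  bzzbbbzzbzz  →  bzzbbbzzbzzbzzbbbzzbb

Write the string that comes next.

bzzbbbzzbzzbzzbbbzzbbbzzbbbzzbzzbzzbbbzzbzz

Replace each of the 21 characters of bzzbbbzzbzzbzzbbbzzbb in place — bzz b b bzz bzz bzz b b bzz b b bzz b b bzz bzz bzz b b bzz bzz — and concatenate.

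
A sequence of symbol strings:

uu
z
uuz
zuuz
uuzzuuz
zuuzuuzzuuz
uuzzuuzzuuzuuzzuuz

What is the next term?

Each term (from the third on) is the two preceding terms concatenated in order: term 3 = uu·z = uuz.
So term 8 is zuuzuuzzuuz·uuzzuuzzuuzuuzzuuz.

zuuzuuzzuuzuuzzuuzzuuzuuzzuuz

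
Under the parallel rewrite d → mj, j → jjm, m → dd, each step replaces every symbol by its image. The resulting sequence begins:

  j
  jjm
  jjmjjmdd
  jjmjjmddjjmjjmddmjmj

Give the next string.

Rewriting the 20 symbols of jjmjjmddjjmjjmddmjmj one by one yields jjm jjm dd jjm jjm dd mj mj jjm jjm dd jjm jjm dd mj mj dd jjm dd jjm; concatenated:

jjmjjmddjjmjjmddmjmjjjmjjmddjjmjjmddmjmjddjjmddjjm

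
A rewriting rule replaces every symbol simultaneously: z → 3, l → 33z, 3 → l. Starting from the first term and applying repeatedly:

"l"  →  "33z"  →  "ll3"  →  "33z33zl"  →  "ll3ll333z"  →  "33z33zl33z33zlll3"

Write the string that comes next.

ll3ll333zll3ll333z33z33zl

Replace each of the 17 characters of 33z33zl33z33zlll3 in place — l l 3 l l 3 33z l l 3 l l 3 33z 33z 33z l — and concatenate.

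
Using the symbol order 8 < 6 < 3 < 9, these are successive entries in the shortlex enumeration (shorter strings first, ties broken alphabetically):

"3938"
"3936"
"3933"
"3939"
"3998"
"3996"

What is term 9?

Advancing 3 positions from 3996 through 3996 → 3993 → 3999 reaches term 9.

9888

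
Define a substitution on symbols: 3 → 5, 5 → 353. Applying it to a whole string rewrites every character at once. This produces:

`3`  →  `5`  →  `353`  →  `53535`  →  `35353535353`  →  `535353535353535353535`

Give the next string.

Applying the rule to each of the 21 symbols of 535353535353535353535 gives the pieces 353 5 353 5 353 5 353 5 353 5 353 5 353 5 353 5 353 5 353 5 353, which concatenate to the answer.

3535353535353535353535353535353535353535353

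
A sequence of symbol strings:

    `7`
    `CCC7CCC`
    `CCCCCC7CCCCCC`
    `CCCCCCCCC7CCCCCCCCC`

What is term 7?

Every step adds CCC to the front and CCC to the end of the previous string.
From CCCCCCCCC7CCCCCCCCC, 3 further steps: CCCCCCCCC7CCCCCCCCC → CCCCCCCCCCCC7CCCCCCCCCCCC → CCCCCCCCCCCCCCC7CCCCCCCCCCCCCCC → (answer).

CCCCCCCCCCCCCCCCCC7CCCCCCCCCCCCCCCCCC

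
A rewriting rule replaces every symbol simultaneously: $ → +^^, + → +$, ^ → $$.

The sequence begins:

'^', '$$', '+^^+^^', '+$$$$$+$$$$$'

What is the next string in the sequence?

+$+^^+^^+^^+^^+^^+$+^^+^^+^^+^^+^^

Expanding +$$$$$+$$$$$: +→+$, $→+^^, $→+^^, $→+^^, $→+^^, $→+^^, +→+$, $→+^^, $→+^^, $→+^^, $→+^^, $→+^^. Concatenated: +$ +^^ +^^ +^^ +^^ +^^ +$ +^^ +^^ +^^ +^^ +^^.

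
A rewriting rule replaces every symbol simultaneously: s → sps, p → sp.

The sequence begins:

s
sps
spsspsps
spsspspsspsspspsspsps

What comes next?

spsspspsspsspspsspspsspsspspsspsspspsspspsspsspspsspsps

φ(spsspspsspsspspsspsps) expands symbol-by-symbol to sps sp sps sps sp sps sp sps sps sp sps sps sp sps sp sps sps sp sps sp sps; joining the 21 pieces gives the next term.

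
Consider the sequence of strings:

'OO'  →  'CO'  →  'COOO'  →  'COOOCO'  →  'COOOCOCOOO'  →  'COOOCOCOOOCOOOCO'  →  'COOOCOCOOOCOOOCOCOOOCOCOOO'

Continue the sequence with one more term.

From term 3 onward, concatenate the last term with the second-to-last: CO·OO = COOO, COOO·CO = COOOCO, …
Continuing: COOOCOCOOOCOOOCOCOOOCOCOOO · COOOCOCOOOCOOOCO gives term 8.

COOOCOCOOOCOOOCOCOOOCOCOOOCOOOCOCOOOCOOOCO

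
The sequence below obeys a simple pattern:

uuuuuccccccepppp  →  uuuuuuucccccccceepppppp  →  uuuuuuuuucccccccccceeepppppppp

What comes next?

The n-th term is 2n+1 u's then 2n+2 c's then n-1 e's then 2n p's, where the shown terms are n = 2, 3, 4.
Setting n = 5 gives 11, 12, 4, 10 characters in each block.

uuuuuuuuuuucccccccccccceeeepppppppppp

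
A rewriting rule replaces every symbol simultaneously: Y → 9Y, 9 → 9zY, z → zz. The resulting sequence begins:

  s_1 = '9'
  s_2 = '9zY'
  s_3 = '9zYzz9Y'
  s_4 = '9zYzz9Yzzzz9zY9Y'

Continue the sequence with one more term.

Applying the rule to each of the 16 symbols of 9zYzz9Yzzzz9zY9Y gives the pieces 9zY zz 9Y zz zz 9zY 9Y zz zz zz zz 9zY zz 9Y 9zY 9Y, which concatenate to the answer.

9zYzz9Yzzzz9zY9Yzzzzzzzz9zYzz9Y9zY9Y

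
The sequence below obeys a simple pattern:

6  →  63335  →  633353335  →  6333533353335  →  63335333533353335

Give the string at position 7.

6333533353335333533353335

Every step adds 3335 to the end: s(k+1) = s(k)·3335.
From 63335333533353335, 2 further steps: 63335333533353335 → 633353335333533353335 → (answer).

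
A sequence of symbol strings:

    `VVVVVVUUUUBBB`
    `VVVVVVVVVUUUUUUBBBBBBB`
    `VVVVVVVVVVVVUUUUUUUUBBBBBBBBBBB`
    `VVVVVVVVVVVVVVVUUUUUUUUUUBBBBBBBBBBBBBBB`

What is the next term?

VVVVVVVVVVVVVVVVVVUUUUUUUUUUUUBBBBBBBBBBBBBBBBBBB

Each string has the form V^{3n+3} U^{2n+2} B^{4n-1} (n = 1, 2, …).
Setting n = 5 gives 18, 12, 19 characters in each block.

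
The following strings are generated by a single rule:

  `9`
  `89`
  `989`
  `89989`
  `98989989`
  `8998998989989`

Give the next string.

From term 3 onward, concatenate the second-to-last term with the last: 9·89 = 989, 89·989 = 89989, …
So term 7 is 98989989·8998998989989.

989899898998998989989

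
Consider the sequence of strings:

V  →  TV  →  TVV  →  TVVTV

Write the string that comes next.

TVVTVTVV

From term 3 onward, concatenate the last term with the second-to-last: TV·V = TVV, TVV·TV = TVVTV, …
The next term joins TVVTV and TVV.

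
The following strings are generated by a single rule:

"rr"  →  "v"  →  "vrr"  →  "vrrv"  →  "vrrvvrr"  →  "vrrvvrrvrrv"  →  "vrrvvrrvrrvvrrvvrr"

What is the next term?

vrrvvrrvrrvvrrvvrrvrrvvrrvrrv

This is a Fibonacci-style word recurrence s(k) = s(k−1)·s(k−2): e.g. v·rr = vrr.
Continuing: vrrvvrrvrrvvrrvvrr · vrrvvrrvrrv gives term 8.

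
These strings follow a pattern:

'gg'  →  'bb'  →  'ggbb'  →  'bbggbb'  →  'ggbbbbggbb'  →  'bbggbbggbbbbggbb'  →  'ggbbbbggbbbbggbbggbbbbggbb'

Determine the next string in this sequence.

This is a Fibonacci-style word recurrence s(k) = s(k−2)·s(k−1): e.g. gg·bb = ggbb.
So term 8 is bbggbbggbbbbggbb·ggbbbbggbbbbggbbggbbbbggbb.

bbggbbggbbbbggbbggbbbbggbbbbggbbggbbbbggbb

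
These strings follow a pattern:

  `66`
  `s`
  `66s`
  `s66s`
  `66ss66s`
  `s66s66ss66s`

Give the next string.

From term 3 onward, concatenate the second-to-last term with the last: 66·s = 66s, s·66s = s66s, …
So term 7 is 66ss66s·s66s66ss66s.

66ss66ss66s66ss66s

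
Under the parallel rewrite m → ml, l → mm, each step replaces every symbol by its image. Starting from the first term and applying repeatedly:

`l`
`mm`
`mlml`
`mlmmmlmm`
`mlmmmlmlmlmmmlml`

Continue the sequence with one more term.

mlmmmlmlmlmmmlmmmlmmmlmlmlmmmlmm

Applying the rule to each of the 16 symbols of mlmmmlmlmlmmmlml gives the pieces ml mm ml ml ml mm ml mm ml mm ml ml ml mm ml mm, which concatenate to the answer.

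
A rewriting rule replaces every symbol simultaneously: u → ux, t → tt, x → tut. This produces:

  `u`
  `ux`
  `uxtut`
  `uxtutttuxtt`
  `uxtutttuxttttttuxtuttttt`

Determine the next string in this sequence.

Applying the rule to each of the 24 symbols of uxtutttuxttttttuxtuttttt gives the pieces ux tut tt ux tt tt tt ux tut tt tt tt tt tt tt ux tut tt ux tt tt tt tt tt, which concatenate to the answer.

uxtutttuxttttttuxtutttttttttttttuxtutttuxtttttttttt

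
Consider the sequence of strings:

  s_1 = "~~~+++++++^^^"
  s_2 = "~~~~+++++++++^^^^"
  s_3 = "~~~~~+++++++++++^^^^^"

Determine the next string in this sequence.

Term n consists of n ~'s, followed by 2n+1 +'s, followed by n ^'s, where the shown terms are n = 3, 4, 5.
For the next term, n = 6, so the run lengths are 6, 13, 6.

~~~~~~+++++++++++++^^^^^^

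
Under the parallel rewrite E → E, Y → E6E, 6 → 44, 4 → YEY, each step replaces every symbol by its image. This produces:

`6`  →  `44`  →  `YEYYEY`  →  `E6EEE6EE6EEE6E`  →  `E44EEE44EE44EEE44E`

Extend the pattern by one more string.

φ(E44EEE44EE44EEE44E) expands symbol-by-symbol to E YEY YEY E E E YEY YEY E E YEY YEY E E E YEY YEY E; joining the 18 pieces gives the next term.

EYEYYEYEEEYEYYEYEEYEYYEYEEEYEYYEYE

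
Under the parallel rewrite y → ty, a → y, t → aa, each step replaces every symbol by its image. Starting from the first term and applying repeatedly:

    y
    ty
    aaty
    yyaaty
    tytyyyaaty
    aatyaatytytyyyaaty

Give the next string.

Rewriting the 18 symbols of aatyaatytytyyyaaty one by one yields y y aa ty y y aa ty aa ty aa ty ty ty y y aa ty; concatenated:

yyaatyyyaatyaatyaatytytyyyaaty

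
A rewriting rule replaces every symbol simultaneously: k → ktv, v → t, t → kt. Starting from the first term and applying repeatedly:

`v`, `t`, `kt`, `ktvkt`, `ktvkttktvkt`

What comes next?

ktvkttktvktktktvkttktvkt

Expanding ktvkttktvkt: k→ktv, t→kt, v→t, k→ktv, t→kt, t→kt, k→ktv, t→kt, v→t, k→ktv, t→kt. Concatenated: ktv kt t ktv kt kt ktv kt t ktv kt.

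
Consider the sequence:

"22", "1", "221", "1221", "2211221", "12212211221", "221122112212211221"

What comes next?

12212211221221122112212211221

This is a Fibonacci-style word recurrence s(k) = s(k−2)·s(k−1): e.g. 22·1 = 221.
So term 8 is 12212211221·221122112212211221.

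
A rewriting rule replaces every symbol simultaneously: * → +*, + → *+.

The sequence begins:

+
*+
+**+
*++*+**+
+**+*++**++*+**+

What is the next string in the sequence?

Applying the rule to each of the 16 symbols of +**+*++**++*+**+ gives the pieces *+ +* +* *+ +* *+ *+ +* +* *+ *+ +* *+ +* +* *+, which concatenate to the answer.

*++*+**++**+*++*+**+*++**++*+**+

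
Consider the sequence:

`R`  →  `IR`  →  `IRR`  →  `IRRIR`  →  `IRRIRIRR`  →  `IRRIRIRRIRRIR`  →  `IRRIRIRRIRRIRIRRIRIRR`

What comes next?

From term 3 onward, concatenate the last term with the second-to-last: IR·R = IRR, IRR·IR = IRRIR, …
So term 8 is IRRIRIRRIRRIRIRRIRIRR·IRRIRIRRIRRIR.

IRRIRIRRIRRIRIRRIRIRRIRRIRIRRIRRIR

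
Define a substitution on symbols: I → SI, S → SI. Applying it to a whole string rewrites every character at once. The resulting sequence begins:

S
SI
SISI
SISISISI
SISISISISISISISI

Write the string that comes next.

Replace each of the 16 characters of SISISISISISISISI in place — SI SI SI SI SI SI SI SI SI SI SI SI SI SI SI SI — and concatenate.

SISISISISISISISISISISISISISISISI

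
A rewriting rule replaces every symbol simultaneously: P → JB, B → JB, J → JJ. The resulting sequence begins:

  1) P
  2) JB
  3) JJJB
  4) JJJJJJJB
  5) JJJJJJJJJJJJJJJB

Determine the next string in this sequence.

Replace each of the 16 characters of JJJJJJJJJJJJJJJB in place — JJ JJ JJ JJ JJ JJ JJ JJ JJ JJ JJ JJ JJ JJ JJ JB — and concatenate.

JJJJJJJJJJJJJJJJJJJJJJJJJJJJJJJB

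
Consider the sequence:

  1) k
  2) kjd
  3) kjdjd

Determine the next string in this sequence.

kjdjdjd

Each term is the previous one with jd appended.
One more step from kjdjd gives the answer.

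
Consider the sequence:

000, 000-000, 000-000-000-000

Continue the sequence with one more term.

Each string is two copies of the previous one joined by '-'.
Doubling 000-000-000-000 with '-' between the halves:

000-000-000-000-000-000-000-000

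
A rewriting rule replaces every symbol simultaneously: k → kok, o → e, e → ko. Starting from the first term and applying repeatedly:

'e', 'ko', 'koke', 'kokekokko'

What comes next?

kokekokkokokekokkoke

Apply φ to kokekokko symbol by symbol: k→kok, o→e, k→kok, e→ko, k→kok, o→e, k→kok, k→kok, o→e; joined: kok e kok ko kok e kok kok e.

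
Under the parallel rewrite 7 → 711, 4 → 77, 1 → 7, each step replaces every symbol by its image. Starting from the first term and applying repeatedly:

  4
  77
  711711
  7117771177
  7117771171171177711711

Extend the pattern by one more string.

φ(7117771171171177711711) expands symbol-by-symbol to 711 7 7 711 711 711 7 7 711 7 7 711 7 7 711 711 711 7 7 711 7 7; joining the 22 pieces gives the next term.

711777117117117771177711777117117117771177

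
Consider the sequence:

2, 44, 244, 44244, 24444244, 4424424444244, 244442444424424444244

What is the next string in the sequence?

4424424444244244442444424424444244

This is a Fibonacci-style word recurrence s(k) = s(k−2)·s(k−1): e.g. 2·44 = 244.
Continuing: 4424424444244 · 244442444424424444244 gives term 8.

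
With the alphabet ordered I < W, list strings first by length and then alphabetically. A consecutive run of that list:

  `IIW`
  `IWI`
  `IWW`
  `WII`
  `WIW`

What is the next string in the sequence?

Treat WIW as a base-2 numeral over the given alphabet and add one, carrying through any trailing W's.

WWI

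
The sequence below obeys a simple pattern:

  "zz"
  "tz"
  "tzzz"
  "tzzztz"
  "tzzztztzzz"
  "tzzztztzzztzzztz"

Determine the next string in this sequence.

tzzztztzzztzzztztzzztztzzz

From term 3 onward, concatenate the last term with the second-to-last: tz·zz = tzzz, tzzz·tz = tzzztz, …
So term 7 is tzzztztzzztzzztz·tzzztztzzz.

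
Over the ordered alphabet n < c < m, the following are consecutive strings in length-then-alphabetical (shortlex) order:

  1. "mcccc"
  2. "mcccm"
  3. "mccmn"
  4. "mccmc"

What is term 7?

mcmnc

Stepping forward 3 times from mccmc: mccmc → mccmm → mcmnn, then the target.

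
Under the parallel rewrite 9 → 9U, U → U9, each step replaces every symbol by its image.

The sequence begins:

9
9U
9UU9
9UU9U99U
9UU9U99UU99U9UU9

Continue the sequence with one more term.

9UU9U99UU99U9UU9U99U9UU99UU9U99U

Applying the rule to each of the 16 symbols of 9UU9U99UU99U9UU9 gives the pieces 9U U9 U9 9U U9 9U 9U U9 U9 9U 9U U9 9U U9 U9 9U, which concatenate to the answer.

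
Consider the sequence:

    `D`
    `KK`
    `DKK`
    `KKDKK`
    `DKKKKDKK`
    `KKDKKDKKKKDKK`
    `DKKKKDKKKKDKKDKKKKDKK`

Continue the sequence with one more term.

Each term (from the third on) is the two preceding terms concatenated in order: term 3 = D·KK = DKK.
So term 8 is KKDKKDKKKKDKK·DKKKKDKKKKDKKDKKKKDKK.

KKDKKDKKKKDKKDKKKKDKKKKDKKDKKKKDKK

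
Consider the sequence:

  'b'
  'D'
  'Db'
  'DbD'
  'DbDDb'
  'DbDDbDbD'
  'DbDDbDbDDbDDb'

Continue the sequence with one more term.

From term 3 onward, concatenate the last term with the second-to-last: D·b = Db, Db·D = DbD, …
So term 8 is DbDDbDbDDbDDb·DbDDbDbD.

DbDDbDbDDbDDbDbDDbDbD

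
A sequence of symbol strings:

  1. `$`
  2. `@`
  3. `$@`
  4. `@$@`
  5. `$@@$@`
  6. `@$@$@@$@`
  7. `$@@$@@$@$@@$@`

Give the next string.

Each term (from the third on) is the two preceding terms concatenated in order: term 3 = $·@ = $@.
So term 8 is @$@$@@$@·$@@$@@$@$@@$@.

@$@$@@$@$@@$@@$@$@@$@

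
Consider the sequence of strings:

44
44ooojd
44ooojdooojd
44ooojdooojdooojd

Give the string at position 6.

44ooojdooojdooojdooojdooojd

Every step adds ooojd to the end: s(k+1) = s(k)·ooojd.
From 44ooojdooojdooojd, 2 further steps: 44ooojdooojdooojd → 44ooojdooojdooojdooojd → (answer).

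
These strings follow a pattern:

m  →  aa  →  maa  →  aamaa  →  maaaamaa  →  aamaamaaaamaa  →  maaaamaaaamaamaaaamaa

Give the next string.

From term 3 onward, concatenate the second-to-last term with the last: m·aa = maa, aa·maa = aamaa, …
The next term joins aamaamaaaamaa and maaaamaaaamaamaaaamaa.

aamaamaaaamaamaaaamaaaamaamaaaamaa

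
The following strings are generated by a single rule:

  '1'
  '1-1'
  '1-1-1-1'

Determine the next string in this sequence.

Every step duplicates the string with '-' between the halves.
One more doubling of 1-1-1-1 gives the answer.

1-1-1-1-1-1-1-1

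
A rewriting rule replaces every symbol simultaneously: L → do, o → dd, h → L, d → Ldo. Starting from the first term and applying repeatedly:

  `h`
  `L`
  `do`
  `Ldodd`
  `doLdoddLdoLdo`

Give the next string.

Replace each of the 13 characters of doLdoddLdoLdo in place — Ldo dd do Ldo dd Ldo Ldo do Ldo dd do Ldo dd — and concatenate.

LdodddoLdoddLdoLdodoLdodddoLdodd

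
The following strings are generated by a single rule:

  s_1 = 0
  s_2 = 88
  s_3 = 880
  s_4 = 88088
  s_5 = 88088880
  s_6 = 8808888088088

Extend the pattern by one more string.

880888808808888088880

From term 3 onward, concatenate the last term with the second-to-last: 88·0 = 880, 880·88 = 88088, …
The next term joins 8808888088088 and 88088880.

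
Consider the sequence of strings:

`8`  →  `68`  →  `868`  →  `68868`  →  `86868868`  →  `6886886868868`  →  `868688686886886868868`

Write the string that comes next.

From term 3 onward, concatenate the second-to-last term with the last: 8·68 = 868, 68·868 = 68868, …
So term 8 is 6886886868868·868688686886886868868.

6886886868868868688686886886868868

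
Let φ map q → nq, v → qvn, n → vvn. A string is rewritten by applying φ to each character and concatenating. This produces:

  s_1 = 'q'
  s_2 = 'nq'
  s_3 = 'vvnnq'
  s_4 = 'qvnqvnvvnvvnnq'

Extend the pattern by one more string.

Rewriting the 14 symbols of qvnqvnvvnvvnnq one by one yields nq qvn vvn nq qvn vvn qvn qvn vvn qvn qvn vvn vvn nq; concatenated:

nqqvnvvnnqqvnvvnqvnqvnvvnqvnqvnvvnvvnnq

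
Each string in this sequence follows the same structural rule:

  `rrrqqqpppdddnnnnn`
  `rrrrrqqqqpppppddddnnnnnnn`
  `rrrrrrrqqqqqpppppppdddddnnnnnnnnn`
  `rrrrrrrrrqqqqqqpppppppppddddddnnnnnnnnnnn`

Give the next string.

rrrrrrrrrrrqqqqqqqpppppppppppdddddddnnnnnnnnnnnnn

Term n consists of 2n-1 r's, followed by n+1 q's, followed by 2n-1 p's, followed by n+1 d's, followed by 2n+1 n's, where the shown terms are n = 2, 3, 4, 5.
For the next term, n = 6, so the run lengths are 11, 7, 11, 7, 13.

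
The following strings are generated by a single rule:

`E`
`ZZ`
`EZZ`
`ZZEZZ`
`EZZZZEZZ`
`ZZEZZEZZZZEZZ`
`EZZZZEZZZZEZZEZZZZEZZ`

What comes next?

ZZEZZEZZZZEZZEZZZZEZZZZEZZEZZZZEZZ

This is a Fibonacci-style word recurrence s(k) = s(k−2)·s(k−1): e.g. E·ZZ = EZZ.
Continuing: ZZEZZEZZZZEZZ · EZZZZEZZZZEZZEZZZZEZZ gives term 8.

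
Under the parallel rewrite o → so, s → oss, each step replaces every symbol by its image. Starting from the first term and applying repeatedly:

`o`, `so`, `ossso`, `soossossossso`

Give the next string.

Applying the rule to each of the 13 symbols of soossossossso gives the pieces oss so so oss oss so oss oss so oss oss oss so, which concatenate to the answer.

osssosoossosssoossosssoossossossso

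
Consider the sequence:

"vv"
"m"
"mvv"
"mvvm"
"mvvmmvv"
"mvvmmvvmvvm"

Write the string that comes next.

mvvmmvvmvvmmvvmmvv

From term 3 onward, concatenate the last term with the second-to-last: m·vv = mvv, mvv·m = mvvm, …
Continuing: mvvmmvvmvvm · mvvmmvv gives term 7.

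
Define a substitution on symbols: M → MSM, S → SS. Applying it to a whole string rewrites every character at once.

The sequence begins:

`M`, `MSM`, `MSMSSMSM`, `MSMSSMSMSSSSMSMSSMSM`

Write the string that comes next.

MSMSSMSMSSSSMSMSSMSMSSSSSSSSMSMSSMSMSSSSMSMSSMSM

φ(MSMSSMSMSSSSMSMSSMSM) expands symbol-by-symbol to MSM SS MSM SS SS MSM SS MSM SS SS SS SS MSM SS MSM SS SS MSM SS MSM; joining the 20 pieces gives the next term.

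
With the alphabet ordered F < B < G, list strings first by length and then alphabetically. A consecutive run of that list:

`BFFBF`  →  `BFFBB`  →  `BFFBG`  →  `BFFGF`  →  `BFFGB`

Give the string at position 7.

BFBFF

Stepping forward 2 times from BFFGB: BFFGB → BFFGG, then the target.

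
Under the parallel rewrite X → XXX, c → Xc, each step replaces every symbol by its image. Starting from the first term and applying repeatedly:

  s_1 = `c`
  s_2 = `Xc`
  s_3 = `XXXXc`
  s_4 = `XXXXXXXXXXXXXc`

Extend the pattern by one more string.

φ(XXXXXXXXXXXXXc) expands symbol-by-symbol to XXX XXX XXX XXX XXX XXX XXX XXX XXX XXX XXX XXX XXX Xc; joining the 14 pieces gives the next term.

XXXXXXXXXXXXXXXXXXXXXXXXXXXXXXXXXXXXXXXXc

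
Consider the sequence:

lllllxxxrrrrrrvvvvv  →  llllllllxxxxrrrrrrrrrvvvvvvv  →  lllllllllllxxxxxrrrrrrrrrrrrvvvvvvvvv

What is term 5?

lllllllllllllllllxxxxxxxrrrrrrrrrrrrrrrrrrvvvvvvvvvvvvv

The n-th term is 3n-1 l's then n+1 x's then 3n r's then 2n+1 v's, where the shown terms are n = 2, 3, 4.
At n = 6 the blocks have lengths 17, 7, 18, 13.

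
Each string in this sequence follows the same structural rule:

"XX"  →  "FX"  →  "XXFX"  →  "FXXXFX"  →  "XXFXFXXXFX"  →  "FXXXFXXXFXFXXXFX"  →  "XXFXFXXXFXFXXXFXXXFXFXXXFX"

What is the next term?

This is a Fibonacci-style word recurrence s(k) = s(k−2)·s(k−1): e.g. XX·FX = XXFX.
So term 8 is FXXXFXXXFXFXXXFX·XXFXFXXXFXFXXXFXXXFXFXXXFX.

FXXXFXXXFXFXXXFXXXFXFXXXFXFXXXFXXXFXFXXXFX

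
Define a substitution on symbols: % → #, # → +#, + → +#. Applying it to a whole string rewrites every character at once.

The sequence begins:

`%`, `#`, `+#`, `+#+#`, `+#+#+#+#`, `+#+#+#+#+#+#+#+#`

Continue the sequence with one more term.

+#+#+#+#+#+#+#+#+#+#+#+#+#+#+#+#

Applying the rule to each of the 16 symbols of +#+#+#+#+#+#+#+# gives the pieces +# +# +# +# +# +# +# +# +# +# +# +# +# +# +# +#, which concatenate to the answer.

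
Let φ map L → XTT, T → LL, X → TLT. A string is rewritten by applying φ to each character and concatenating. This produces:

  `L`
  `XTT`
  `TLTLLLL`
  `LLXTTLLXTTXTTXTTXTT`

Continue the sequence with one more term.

Applying the rule to each of the 19 symbols of LLXTTLLXTTXTTXTTXTT gives the pieces XTT XTT TLT LL LL XTT XTT TLT LL LL TLT LL LL TLT LL LL TLT LL LL, which concatenate to the answer.

XTTXTTTLTLLLLXTTXTTTLTLLLLTLTLLLLTLTLLLLTLTLLLL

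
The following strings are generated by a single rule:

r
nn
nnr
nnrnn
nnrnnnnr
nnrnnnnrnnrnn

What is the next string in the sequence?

nnrnnnnrnnrnnnnrnnnnr

This is a Fibonacci-style word recurrence s(k) = s(k−1)·s(k−2): e.g. nn·r = nnr.
So term 7 is nnrnnnnrnnrnn·nnrnnnnr.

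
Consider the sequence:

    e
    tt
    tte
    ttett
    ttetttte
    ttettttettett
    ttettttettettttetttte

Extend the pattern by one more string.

This is a Fibonacci-style word recurrence s(k) = s(k−1)·s(k−2): e.g. tt·e = tte.
So term 8 is ttettttettettttetttte·ttettttettett.

ttettttettettttettttettettttettett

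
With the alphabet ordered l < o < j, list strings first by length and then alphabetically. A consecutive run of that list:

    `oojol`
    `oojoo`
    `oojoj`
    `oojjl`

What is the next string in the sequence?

oojjo

Find the rightmost character of oojjl below j, bump it to the next letter, and reset everything to its right to l.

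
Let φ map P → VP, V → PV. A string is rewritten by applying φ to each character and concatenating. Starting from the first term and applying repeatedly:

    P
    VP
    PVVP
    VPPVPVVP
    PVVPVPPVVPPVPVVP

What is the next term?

Replace each of the 16 characters of PVVPVPPVVPPVPVVP in place — VP PV PV VP PV VP VP PV PV VP VP PV VP PV PV VP — and concatenate.

VPPVPVVPPVVPVPPVPVVPVPPVVPPVPVVP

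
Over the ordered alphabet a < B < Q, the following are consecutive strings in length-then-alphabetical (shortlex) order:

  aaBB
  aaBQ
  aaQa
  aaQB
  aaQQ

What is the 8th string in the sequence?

Stepping forward 3 times from aaQQ: aaQQ → aBaa → aBaB, then the target.

aBaQ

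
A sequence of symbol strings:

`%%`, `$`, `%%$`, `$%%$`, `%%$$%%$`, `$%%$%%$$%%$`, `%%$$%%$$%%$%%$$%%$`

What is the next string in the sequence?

$%%$%%$$%%$%%$$%%$$%%$%%$$%%$

From term 3 onward, concatenate the second-to-last term with the last: %%·$ = %%$, $·%%$ = $%%$, …
The next term joins $%%$%%$$%%$ and %%$$%%$$%%$%%$$%%$.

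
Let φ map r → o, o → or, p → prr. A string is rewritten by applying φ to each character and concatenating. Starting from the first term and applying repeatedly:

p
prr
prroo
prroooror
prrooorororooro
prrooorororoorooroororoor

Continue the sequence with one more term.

Applying the rule to each of the 25 symbols of prrooorororoorooroororoor gives the pieces prr o o or or or o or o or o or or o or or o or or o or o or or o, which concatenate to the answer.

prrooorororoorooroororoororoororooroororo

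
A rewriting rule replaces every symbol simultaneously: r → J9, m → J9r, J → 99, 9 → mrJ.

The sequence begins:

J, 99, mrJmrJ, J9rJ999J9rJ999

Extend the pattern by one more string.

φ(J9rJ999J9rJ999) expands symbol-by-symbol to 99 mrJ J9 99 mrJ mrJ mrJ 99 mrJ J9 99 mrJ mrJ mrJ; joining the 14 pieces gives the next term.

99mrJJ999mrJmrJmrJ99mrJJ999mrJmrJmrJ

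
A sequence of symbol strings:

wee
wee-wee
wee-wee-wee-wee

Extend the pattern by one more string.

wee-wee-wee-wee-wee-wee-wee-wee

Each string is two copies of the previous one joined by '-'.
One more doubling of wee-wee-wee-wee gives the answer.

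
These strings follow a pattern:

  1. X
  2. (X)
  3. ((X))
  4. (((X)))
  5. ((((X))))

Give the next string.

(((((X)))))

Each term wraps the previous one in ( on the left and ) on the right.
So the next term is (·((((X))))·).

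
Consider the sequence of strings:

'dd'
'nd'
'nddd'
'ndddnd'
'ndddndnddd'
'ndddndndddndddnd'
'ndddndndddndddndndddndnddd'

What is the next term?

ndddndndddndddndndddndndddndddndndddndddnd

This is a Fibonacci-style word recurrence s(k) = s(k−1)·s(k−2): e.g. nd·dd = nddd.
So term 8 is ndddndndddndddndndddndnddd·ndddndndddndddnd.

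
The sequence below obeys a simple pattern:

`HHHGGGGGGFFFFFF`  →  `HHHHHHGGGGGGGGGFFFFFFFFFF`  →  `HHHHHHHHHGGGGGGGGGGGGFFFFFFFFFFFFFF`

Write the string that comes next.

HHHHHHHHHHHHGGGGGGGGGGGGGGGFFFFFFFFFFFFFFFFFF

The n-th term is 3n H's then 3n+3 G's then 4n+2 F's (n = 1, 2, …).
Setting n = 4 gives 12, 15, 18 characters in each block.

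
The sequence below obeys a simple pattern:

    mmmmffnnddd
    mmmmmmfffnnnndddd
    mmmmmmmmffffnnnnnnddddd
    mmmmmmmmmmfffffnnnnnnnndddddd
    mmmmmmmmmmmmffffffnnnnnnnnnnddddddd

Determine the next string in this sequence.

Term n consists of 2n+2 m's, followed by n+1 f's, followed by 2n n's, followed by n+2 d's (n = 1, 2, …).
At n = 6 the blocks have lengths 14, 7, 12, 8.

mmmmmmmmmmmmmmfffffffnnnnnnnnnnnndddddddd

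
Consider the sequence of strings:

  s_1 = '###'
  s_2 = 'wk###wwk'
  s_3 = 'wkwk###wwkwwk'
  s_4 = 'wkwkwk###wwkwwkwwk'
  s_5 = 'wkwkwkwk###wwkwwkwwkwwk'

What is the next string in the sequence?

wkwkwkwkwk###wwkwwkwwkwwkwwk

Each term wraps the previous one in wk on the left and wwk on the right.
So the next term is wk·wkwkwkwk###wwkwwkwwkwwk·wwk.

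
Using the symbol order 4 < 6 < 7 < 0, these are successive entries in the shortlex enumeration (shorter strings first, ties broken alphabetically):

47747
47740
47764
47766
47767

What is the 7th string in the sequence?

47774

Stepping forward 2 times from 47767: 47767 → 47760, then the target.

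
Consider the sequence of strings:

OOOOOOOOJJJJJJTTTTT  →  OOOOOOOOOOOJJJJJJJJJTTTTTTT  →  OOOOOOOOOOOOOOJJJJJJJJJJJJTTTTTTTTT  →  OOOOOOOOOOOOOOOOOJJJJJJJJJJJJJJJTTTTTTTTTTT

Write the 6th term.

The n-th term is 3n+2 O's then 3n J's then 2n+1 T's, where the shown terms are n = 2, 3, 4, 5.
For term 6, n = 7, so the run lengths are 23, 21, 15.

OOOOOOOOOOOOOOOOOOOOOOOJJJJJJJJJJJJJJJJJJJJJTTTTTTTTTTTTTTT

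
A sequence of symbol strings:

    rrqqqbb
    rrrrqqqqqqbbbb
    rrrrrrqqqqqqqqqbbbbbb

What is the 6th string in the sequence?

The n-th term is 2n r's then 3n q's then 2n b's (n = 1, 2, …).
Setting n = 6 gives 12, 18, 12 characters in each block.

rrrrrrrrrrrrqqqqqqqqqqqqqqqqqqbbbbbbbbbbbb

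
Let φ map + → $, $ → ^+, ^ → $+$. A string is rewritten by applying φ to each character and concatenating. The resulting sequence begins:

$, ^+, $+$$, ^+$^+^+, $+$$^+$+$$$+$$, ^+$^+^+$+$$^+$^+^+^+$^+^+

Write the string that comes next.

φ(^+$^+^+$+$$^+$^+^+^+$^+^+) expands symbol-by-symbol to $+$ $ ^+ $+$ $ $+$ $ ^+ $ ^+ ^+ $+$ $ ^+ $+$ $ $+$ $ $+$ $ ^+ $+$ $ $+$ $; joining the 25 pieces gives the next term.

$+$$^+$+$$$+$$^+$^+^+$+$$^+$+$$$+$$$+$$^+$+$$$+$$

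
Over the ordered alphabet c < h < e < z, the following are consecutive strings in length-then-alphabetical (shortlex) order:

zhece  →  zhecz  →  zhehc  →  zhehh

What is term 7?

Continuing the enumeration 3 steps past zhehh: zhehh → zhehe → zhehz → (answer).

zheec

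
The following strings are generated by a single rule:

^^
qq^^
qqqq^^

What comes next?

qqqqqq^^

The strings grow by a fixed prefix qq each time.
So the next term is qq·qqqq^^.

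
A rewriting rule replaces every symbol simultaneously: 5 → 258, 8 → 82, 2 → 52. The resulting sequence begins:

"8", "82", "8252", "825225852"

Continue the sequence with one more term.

Expanding 825225852: 8→82, 2→52, 5→258, 2→52, 2→52, 5→258, 8→82, 5→258, 2→52. Concatenated: 82 52 258 52 52 258 82 258 52.

825225852522588225852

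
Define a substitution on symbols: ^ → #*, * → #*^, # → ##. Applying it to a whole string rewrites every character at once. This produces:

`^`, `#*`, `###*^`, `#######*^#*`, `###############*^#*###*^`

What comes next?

###############################*^#*###*^#######*^#*

Replace each of the 24 characters of ###############*^#*###*^ in place — ## ## ## ## ## ## ## ## ## ## ## ## ## ## ## #*^ #* ## #*^ ## ## ## #*^ #* — and concatenate.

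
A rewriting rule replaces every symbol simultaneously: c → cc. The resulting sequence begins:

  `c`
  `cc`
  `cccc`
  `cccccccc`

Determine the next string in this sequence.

Expanding cccccccc: c→cc, c→cc, c→cc, c→cc, c→cc, c→cc, c→cc, c→cc. Concatenated: cc cc cc cc cc cc cc cc.

cccccccccccccccc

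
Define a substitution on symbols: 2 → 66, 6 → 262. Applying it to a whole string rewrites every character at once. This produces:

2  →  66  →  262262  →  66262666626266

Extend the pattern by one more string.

φ(66262666626266) expands symbol-by-symbol to 262 262 66 262 66 262 262 262 262 66 262 66 262 262; joining the 14 pieces gives the next term.

26226266262662622622622626626266262262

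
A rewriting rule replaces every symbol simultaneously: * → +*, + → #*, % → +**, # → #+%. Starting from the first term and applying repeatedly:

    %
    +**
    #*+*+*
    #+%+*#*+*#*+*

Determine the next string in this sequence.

Rewriting the 13 symbols of #+%+*#*+*#*+* one by one yields #+% #* +** #* +* #+% +* #* +* #+% +* #* +*; concatenated:

#+%#*+**#*+*#+%+*#*+*#+%+*#*+*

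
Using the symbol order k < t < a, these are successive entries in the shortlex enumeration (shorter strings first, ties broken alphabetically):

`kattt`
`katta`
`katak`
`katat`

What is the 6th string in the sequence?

Continuing the enumeration 2 steps past katat: katat → kataa → (answer).

kaakk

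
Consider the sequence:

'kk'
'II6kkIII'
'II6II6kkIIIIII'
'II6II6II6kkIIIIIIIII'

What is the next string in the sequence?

Each term wraps the previous one in II6 on the left and III on the right.
Applying this once more to II6II6II6kkIIIIIIIII:

II6II6II6II6kkIIIIIIIIIIII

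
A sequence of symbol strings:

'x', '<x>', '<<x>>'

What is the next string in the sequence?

Every step adds < to the front and > to the end of the previous string.
Applying this once more to <<x>>:

<<<x>>>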